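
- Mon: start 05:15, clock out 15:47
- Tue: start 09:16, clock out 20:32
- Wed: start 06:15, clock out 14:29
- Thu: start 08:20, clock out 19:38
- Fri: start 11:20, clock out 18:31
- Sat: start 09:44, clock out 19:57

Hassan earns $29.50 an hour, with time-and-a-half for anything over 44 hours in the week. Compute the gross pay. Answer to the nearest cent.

Mon: 05:15–15:47 = 10 h 32 min
Tue: 09:16–20:32 = 11 h 16 min
Wed: 06:15–14:29 = 8 h 14 min
Thu: 08:20–19:38 = 11 h 18 min
Fri: 11:20–18:31 = 7 h 11 min
Sat: 09:44–19:57 = 10 h 13 min
Total worked: 58 h 44 min = 3524 min.
Regular 44 h 0 min = 2640 min at $29.50/h; overtime 14 h 44 min = 884 min at $44.25/h.
Pay = (2640 × $29.50 + 884 × $44.25) ÷ 60 = $1949.95.

$1949.95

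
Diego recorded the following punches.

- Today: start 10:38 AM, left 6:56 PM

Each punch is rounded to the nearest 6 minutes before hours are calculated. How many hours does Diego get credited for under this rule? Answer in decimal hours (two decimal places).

Today: in 10:38 AM→10:36 AM, out 6:56 PM→6:54 PM; 8 h 18 min

8.30 hours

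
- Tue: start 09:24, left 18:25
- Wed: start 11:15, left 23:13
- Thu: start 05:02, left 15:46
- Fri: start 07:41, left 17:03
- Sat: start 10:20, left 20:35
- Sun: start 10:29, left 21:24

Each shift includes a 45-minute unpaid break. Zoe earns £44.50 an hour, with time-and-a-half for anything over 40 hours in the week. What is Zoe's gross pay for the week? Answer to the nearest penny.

Tue: 09:24–18:25 = 9 h 1 min; less 45 min break → 8 h 16 min
Wed: 11:15–23:13 = 11 h 58 min; less 45 min break → 11 h 13 min
Thu: 05:02–15:46 = 10 h 44 min; less 45 min break → 9 h 59 min
Fri: 07:41–17:03 = 9 h 22 min; less 45 min break → 8 h 37 min
Sat: 10:20–20:35 = 10 h 15 min; less 45 min break → 9 h 30 min
Sun: 10:29–21:24 = 10 h 55 min; less 45 min break → 10 h 10 min
Total worked: 57 h 45 min = 3465 min.
Regular 40 h 0 min = 2400 min at £44.50/h; overtime 17 h 45 min = 1065 min at £66.75/h.
Pay = (2400 × £44.50 + 1065 × £66.75) ÷ 60 = £2964.81.

£2964.81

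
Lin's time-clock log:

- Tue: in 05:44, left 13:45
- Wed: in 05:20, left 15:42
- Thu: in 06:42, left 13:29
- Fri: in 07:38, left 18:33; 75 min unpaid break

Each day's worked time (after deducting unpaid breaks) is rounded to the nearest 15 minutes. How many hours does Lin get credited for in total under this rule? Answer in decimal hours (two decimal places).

34.75 hours

Tue: 05:44–13:45 = 8 h 1 min → rounds to 8 h 0 min
Wed: 05:20–15:42 = 10 h 22 min → rounds to 10 h 15 min
Thu: 06:42–13:29 = 6 h 47 min → rounds to 6 h 45 min
Fri: 07:38–18:33 = 10 h 55 min − 75 min = 9 h 40 min → rounds to 9 h 45 min
Total credited: 34 h 45 min.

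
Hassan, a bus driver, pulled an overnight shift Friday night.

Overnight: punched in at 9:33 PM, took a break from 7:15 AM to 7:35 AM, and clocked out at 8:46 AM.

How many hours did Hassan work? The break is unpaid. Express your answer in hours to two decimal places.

Overnight: 9:33 PM → midnight = 2 h 27 min; midnight → 8:46 AM = 8 h 46 min; span 11 h 13 min; less 20 min break → 10 h 53 min

10.88 hours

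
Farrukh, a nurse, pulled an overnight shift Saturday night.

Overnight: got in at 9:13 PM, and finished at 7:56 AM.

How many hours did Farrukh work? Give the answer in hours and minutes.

Overnight: 9:13 PM → midnight = 2 h 47 min; midnight → 7:56 AM = 7 h 56 min; span 10 h 43 min

10 h 43 min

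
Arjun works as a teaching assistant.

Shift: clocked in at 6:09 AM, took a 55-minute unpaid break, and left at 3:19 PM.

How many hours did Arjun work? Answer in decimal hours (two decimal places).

8.25 hours

Shift: 6:09 AM–3:19 PM = 9 h 10 min; less 55 min break → 8 h 15 min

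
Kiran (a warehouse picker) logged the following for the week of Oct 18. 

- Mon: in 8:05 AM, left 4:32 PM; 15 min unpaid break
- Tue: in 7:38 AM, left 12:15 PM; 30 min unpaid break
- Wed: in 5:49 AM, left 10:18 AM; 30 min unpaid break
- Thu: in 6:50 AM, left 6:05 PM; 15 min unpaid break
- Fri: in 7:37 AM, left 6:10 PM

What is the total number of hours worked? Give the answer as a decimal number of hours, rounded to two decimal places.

Mon: 8:05 AM–4:32 PM = 8 h 27 min; less 15 min break → 8 h 12 min
Tue: 7:38 AM–12:15 PM = 4 h 37 min; less 30 min break → 4 h 7 min
Wed: 5:49 AM–10:18 AM = 4 h 29 min; less 30 min break → 3 h 59 min
Thu: 6:50 AM–6:05 PM = 11 h 15 min; less 15 min break → 11 h 0 min
Fri: 7:37 AM–6:10 PM = 10 h 33 min
Total: 8 h 12 min + 4 h 7 min + 3 h 59 min + 11 h 0 min + 10 h 33 min = 37 h 51 min.

37.85 hours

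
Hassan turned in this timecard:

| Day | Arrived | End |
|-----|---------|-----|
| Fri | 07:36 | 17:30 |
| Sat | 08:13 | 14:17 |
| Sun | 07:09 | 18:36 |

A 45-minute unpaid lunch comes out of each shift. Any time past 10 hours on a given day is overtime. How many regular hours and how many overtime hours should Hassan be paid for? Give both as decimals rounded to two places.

Regular 24.47 hours, overtime 0.70 hours

Fri: 07:36–17:30 = 9 h 54 min; less 45 min break → 9 h 9 min
Sat: 08:13–14:17 = 6 h 4 min; less 45 min break → 5 h 19 min
Sun: 07:09–18:36 = 11 h 27 min; less 45 min break → 10 h 42 min
Fri reg 9 h 9 min / OT 0 h 0 min; Sat reg 5 h 19 min / OT 0 h 0 min; Sun reg 10 h 0 min / OT 0 h 42 min.
Totals: regular 24 h 28 min, overtime 0 h 42 min.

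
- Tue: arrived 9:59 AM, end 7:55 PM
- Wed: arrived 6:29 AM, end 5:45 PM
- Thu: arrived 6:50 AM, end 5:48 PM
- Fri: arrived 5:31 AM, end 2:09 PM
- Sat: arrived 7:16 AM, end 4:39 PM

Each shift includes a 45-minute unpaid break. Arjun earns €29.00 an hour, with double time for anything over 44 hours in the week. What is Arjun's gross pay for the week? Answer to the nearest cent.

€1417.13

Tue: 9:59 AM–7:55 PM = 9 h 56 min; less 45 min break → 9 h 11 min
Wed: 6:29 AM–5:45 PM = 11 h 16 min; less 45 min break → 10 h 31 min
Thu: 6:50 AM–5:48 PM = 10 h 58 min; less 45 min break → 10 h 13 min
Fri: 5:31 AM–2:09 PM = 8 h 38 min; less 45 min break → 7 h 53 min
Sat: 7:16 AM–4:39 PM = 9 h 23 min; less 45 min break → 8 h 38 min
Total worked: 46 h 26 min = 2786 min.
Regular 44 h 0 min = 2640 min at €29.00/h; overtime 2 h 26 min = 146 min at €58.00/h.
Pay = (2640 × €29.00 + 146 × €58.00) ÷ 60 = €1417.13.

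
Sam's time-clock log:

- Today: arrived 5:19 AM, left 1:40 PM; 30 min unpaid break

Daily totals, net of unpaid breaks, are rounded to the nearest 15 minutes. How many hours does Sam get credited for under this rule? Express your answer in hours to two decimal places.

7.75 hours

Today: 5:19 AM–1:40 PM = 8 h 21 min − 30 min = 7 h 51 min → rounds to 7 h 45 min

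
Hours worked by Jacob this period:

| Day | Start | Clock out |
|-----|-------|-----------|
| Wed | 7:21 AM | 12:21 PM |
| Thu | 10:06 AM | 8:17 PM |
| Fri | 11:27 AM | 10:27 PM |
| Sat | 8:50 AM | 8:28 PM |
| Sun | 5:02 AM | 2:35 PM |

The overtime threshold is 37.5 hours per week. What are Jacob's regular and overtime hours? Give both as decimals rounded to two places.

Regular 37.50 hours, overtime 9.87 hours

Wed: 7:21 AM–12:21 PM = 5 h 0 min
Thu: 10:06 AM–8:17 PM = 10 h 11 min
Fri: 11:27 AM–10:27 PM = 11 h 0 min
Sat: 8:50 AM–8:28 PM = 11 h 38 min
Sun: 5:02 AM–2:35 PM = 9 h 33 min
Total worked: 47 h 22 min = 47.37 h.
Threshold 37.5 h → overtime 9 h 52 min, regular 37 h 30 min.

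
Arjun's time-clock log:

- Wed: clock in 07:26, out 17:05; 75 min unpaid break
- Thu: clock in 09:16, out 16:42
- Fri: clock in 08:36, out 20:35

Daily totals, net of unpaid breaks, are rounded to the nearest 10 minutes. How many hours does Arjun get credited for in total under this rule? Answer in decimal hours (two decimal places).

27.83 hours

Wed: 07:26–17:05 = 9 h 39 min − 75 min = 8 h 24 min → rounds to 8 h 20 min
Thu: 09:16–16:42 = 7 h 26 min → rounds to 7 h 30 min
Fri: 08:36–20:35 = 11 h 59 min → rounds to 12 h 0 min
Total credited: 27 h 50 min.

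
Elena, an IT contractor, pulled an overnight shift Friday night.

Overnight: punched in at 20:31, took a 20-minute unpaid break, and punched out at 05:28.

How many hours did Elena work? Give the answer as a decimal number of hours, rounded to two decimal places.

8.62 hours

Overnight: 20:31 → midnight = 3 h 29 min; midnight → 05:28 = 5 h 28 min; span 8 h 57 min; less 20 min break → 8 h 37 min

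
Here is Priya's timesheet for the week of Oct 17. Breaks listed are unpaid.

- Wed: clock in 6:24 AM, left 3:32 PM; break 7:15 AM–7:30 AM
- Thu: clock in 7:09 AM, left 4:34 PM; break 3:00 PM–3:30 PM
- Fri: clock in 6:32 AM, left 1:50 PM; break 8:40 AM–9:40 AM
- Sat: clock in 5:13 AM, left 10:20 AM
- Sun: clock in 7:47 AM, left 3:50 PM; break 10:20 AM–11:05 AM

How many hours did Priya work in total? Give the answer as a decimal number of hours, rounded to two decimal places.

Wed: 6:24 AM–3:32 PM = 9 h 8 min; less 15 min break → 8 h 53 min
Thu: 7:09 AM–4:34 PM = 9 h 25 min; less 30 min break → 8 h 55 min
Fri: 6:32 AM–1:50 PM = 7 h 18 min; less 60 min break → 6 h 18 min
Sat: 5:13 AM–10:20 AM = 5 h 7 min
Sun: 7:47 AM–3:50 PM = 8 h 3 min; less 45 min break → 7 h 18 min
Total: 8 h 53 min + 8 h 55 min + 6 h 18 min + 5 h 7 min + 7 h 18 min = 36 h 31 min.

36.52 hours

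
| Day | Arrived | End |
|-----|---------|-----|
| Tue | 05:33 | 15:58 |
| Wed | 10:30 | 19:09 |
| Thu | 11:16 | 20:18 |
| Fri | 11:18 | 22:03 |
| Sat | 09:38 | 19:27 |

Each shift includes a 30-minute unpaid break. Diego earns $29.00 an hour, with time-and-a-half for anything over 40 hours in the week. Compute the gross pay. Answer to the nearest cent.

$1428.25

Tue: 05:33–15:58 = 10 h 25 min; less 30 min break → 9 h 55 min
Wed: 10:30–19:09 = 8 h 39 min; less 30 min break → 8 h 9 min
Thu: 11:16–20:18 = 9 h 2 min; less 30 min break → 8 h 32 min
Fri: 11:18–22:03 = 10 h 45 min; less 30 min break → 10 h 15 min
Sat: 09:38–19:27 = 9 h 49 min; less 30 min break → 9 h 19 min
Total worked: 46 h 10 min = 2770 min.
Regular 40 h 0 min = 2400 min at $29.00/h; overtime 6 h 10 min = 370 min at $43.50/h.
Pay = (2400 × $29.00 + 370 × $43.50) ÷ 60 = $1428.25.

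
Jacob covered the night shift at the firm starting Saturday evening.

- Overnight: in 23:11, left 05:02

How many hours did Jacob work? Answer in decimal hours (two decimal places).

Overnight: 23:11 → midnight = 0 h 49 min; midnight → 05:02 = 5 h 2 min; span 5 h 51 min

5.85 hours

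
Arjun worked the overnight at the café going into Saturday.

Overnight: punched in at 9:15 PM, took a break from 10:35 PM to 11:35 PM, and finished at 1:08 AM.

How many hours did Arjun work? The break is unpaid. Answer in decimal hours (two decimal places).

Overnight: 9:15 PM → midnight = 2 h 45 min; midnight → 1:08 AM = 1 h 8 min; span 3 h 53 min; less 60 min break → 2 h 53 min

2.88 hours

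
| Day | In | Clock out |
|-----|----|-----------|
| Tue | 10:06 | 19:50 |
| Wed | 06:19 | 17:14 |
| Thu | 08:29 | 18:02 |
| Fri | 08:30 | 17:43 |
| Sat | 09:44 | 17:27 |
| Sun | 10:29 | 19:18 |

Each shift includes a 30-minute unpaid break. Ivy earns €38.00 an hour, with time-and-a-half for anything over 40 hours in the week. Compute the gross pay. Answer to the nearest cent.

Tue: 10:06–19:50 = 9 h 44 min; less 30 min break → 9 h 14 min
Wed: 06:19–17:14 = 10 h 55 min; less 30 min break → 10 h 25 min
Thu: 08:29–18:02 = 9 h 33 min; less 30 min break → 9 h 3 min
Fri: 08:30–17:43 = 9 h 13 min; less 30 min break → 8 h 43 min
Sat: 09:44–17:27 = 7 h 43 min; less 30 min break → 7 h 13 min
Sun: 10:29–19:18 = 8 h 49 min; less 30 min break → 8 h 19 min
Total worked: 52 h 57 min = 3177 min.
Regular 40 h 0 min = 2400 min at €38.00/h; overtime 12 h 57 min = 777 min at €57.00/h.
Pay = (2400 × €38.00 + 777 × €57.00) ÷ 60 = €2258.15.

€2258.15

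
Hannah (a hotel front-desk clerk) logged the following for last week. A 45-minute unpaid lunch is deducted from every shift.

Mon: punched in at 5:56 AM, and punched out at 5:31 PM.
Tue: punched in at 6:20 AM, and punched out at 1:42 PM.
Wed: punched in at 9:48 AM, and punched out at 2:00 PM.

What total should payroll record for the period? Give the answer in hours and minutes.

20 h 54 min

Mon: 5:56 AM–5:31 PM = 11 h 35 min; less 45 min break → 10 h 50 min
Tue: 6:20 AM–1:42 PM = 7 h 22 min; less 45 min break → 6 h 37 min
Wed: 9:48 AM–2:00 PM = 4 h 12 min; less 45 min break → 3 h 27 min
Total: 10 h 50 min + 6 h 37 min + 3 h 27 min = 20 h 54 min.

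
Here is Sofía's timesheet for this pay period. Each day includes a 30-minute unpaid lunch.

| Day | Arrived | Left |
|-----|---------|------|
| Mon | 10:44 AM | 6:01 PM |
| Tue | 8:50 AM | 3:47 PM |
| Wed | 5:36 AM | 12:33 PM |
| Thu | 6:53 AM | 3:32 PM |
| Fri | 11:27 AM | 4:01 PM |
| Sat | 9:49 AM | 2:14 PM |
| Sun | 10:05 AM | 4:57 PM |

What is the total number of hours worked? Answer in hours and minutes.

42 h 11 min

Mon: 10:44 AM–6:01 PM = 7 h 17 min; less 30 min break → 6 h 47 min
Tue: 8:50 AM–3:47 PM = 6 h 57 min; less 30 min break → 6 h 27 min
Wed: 5:36 AM–12:33 PM = 6 h 57 min; less 30 min break → 6 h 27 min
Thu: 6:53 AM–3:32 PM = 8 h 39 min; less 30 min break → 8 h 9 min
Fri: 11:27 AM–4:01 PM = 4 h 34 min; less 30 min break → 4 h 4 min
Sat: 9:49 AM–2:14 PM = 4 h 25 min; less 30 min break → 3 h 55 min
Sun: 10:05 AM–4:57 PM = 6 h 52 min; less 30 min break → 6 h 22 min
Total: 6 h 47 min + 6 h 27 min + 6 h 27 min + 8 h 9 min + 4 h 4 min + 3 h 55 min + 6 h 22 min = 42 h 11 min.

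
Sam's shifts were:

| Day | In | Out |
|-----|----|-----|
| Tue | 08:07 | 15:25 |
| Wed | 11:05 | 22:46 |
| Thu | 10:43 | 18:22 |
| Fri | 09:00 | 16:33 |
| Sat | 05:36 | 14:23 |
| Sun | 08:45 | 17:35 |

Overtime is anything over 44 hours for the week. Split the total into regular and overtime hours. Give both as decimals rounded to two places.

Tue: 08:07–15:25 = 7 h 18 min
Wed: 11:05–22:46 = 11 h 41 min
Thu: 10:43–18:22 = 7 h 39 min
Fri: 09:00–16:33 = 7 h 33 min
Sat: 05:36–14:23 = 8 h 47 min
Sun: 08:45–17:35 = 8 h 50 min
Total worked: 51 h 48 min = 51.80 h.
Threshold 44 h → overtime 7 h 48 min, regular 44 h 0 min.

Regular 44.00 hours, overtime 7.80 hours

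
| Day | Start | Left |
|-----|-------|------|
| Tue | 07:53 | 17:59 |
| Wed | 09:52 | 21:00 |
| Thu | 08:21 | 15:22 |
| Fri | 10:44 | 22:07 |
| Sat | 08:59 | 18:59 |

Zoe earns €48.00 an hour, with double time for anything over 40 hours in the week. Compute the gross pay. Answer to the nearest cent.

Tue: 07:53–17:59 = 10 h 6 min
Wed: 09:52–21:00 = 11 h 8 min
Thu: 08:21–15:22 = 7 h 1 min
Fri: 10:44–22:07 = 11 h 23 min
Sat: 08:59–18:59 = 10 h 0 min
Total worked: 49 h 38 min = 2978 min.
Regular 40 h 0 min = 2400 min at €48.00/h; overtime 9 h 38 min = 578 min at €96.00/h.
Pay = (2400 × €48.00 + 578 × €96.00) ÷ 60 = €2844.80.

€2844.80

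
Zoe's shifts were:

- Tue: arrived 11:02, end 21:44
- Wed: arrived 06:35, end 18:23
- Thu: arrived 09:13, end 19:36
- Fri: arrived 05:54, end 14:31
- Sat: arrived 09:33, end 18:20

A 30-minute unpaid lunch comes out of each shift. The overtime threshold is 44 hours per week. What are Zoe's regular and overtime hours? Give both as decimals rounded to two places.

Regular 44.00 hours, overtime 3.78 hours

Tue: 11:02–21:44 = 10 h 42 min; less 30 min break → 10 h 12 min
Wed: 06:35–18:23 = 11 h 48 min; less 30 min break → 11 h 18 min
Thu: 09:13–19:36 = 10 h 23 min; less 30 min break → 9 h 53 min
Fri: 05:54–14:31 = 8 h 37 min; less 30 min break → 8 h 7 min
Sat: 09:33–18:20 = 8 h 47 min; less 30 min break → 8 h 17 min
Total worked: 47 h 47 min = 47.78 h.
Threshold 44 h → overtime 3 h 47 min, regular 44 h 0 min.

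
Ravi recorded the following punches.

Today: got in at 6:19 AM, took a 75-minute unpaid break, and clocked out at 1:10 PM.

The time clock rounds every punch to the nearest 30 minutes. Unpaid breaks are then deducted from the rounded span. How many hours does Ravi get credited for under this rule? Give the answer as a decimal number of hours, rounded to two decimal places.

Today: in 6:19 AM→6:30 AM, out 1:10 PM→1:00 PM; 6 h 30 min − 75 min = 5 h 15 min

5.25 hours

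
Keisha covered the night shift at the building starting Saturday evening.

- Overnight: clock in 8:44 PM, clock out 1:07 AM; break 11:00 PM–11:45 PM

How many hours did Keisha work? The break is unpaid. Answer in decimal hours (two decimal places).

3.63 hours

Overnight: 8:44 PM → midnight = 3 h 16 min; midnight → 1:07 AM = 1 h 7 min; span 4 h 23 min; less 45 min break → 3 h 38 min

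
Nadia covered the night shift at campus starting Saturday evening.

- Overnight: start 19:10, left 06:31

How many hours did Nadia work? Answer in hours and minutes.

11 h 21 min

Overnight: 19:10 → midnight = 4 h 50 min; midnight → 06:31 = 6 h 31 min; span 11 h 21 min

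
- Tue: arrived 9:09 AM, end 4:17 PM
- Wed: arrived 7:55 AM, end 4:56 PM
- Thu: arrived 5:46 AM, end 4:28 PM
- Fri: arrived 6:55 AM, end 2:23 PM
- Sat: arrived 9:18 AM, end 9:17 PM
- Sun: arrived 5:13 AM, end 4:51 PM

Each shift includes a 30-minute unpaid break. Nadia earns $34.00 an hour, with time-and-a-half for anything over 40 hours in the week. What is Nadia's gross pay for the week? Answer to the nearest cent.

$2121.60

Tue: 9:09 AM–4:17 PM = 7 h 8 min; less 30 min break → 6 h 38 min
Wed: 7:55 AM–4:56 PM = 9 h 1 min; less 30 min break → 8 h 31 min
Thu: 5:46 AM–4:28 PM = 10 h 42 min; less 30 min break → 10 h 12 min
Fri: 6:55 AM–2:23 PM = 7 h 28 min; less 30 min break → 6 h 58 min
Sat: 9:18 AM–9:17 PM = 11 h 59 min; less 30 min break → 11 h 29 min
Sun: 5:13 AM–4:51 PM = 11 h 38 min; less 30 min break → 11 h 8 min
Total worked: 54 h 56 min = 3296 min.
Regular 40 h 0 min = 2400 min at $34.00/h; overtime 14 h 56 min = 896 min at $51.00/h.
Pay = (2400 × $34.00 + 896 × $51.00) ÷ 60 = $2121.60.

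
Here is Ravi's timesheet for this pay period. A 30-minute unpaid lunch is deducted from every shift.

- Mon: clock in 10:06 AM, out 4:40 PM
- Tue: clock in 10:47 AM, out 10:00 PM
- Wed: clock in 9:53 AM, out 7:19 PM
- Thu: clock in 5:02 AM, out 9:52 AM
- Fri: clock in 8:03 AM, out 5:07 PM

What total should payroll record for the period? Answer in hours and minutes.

Mon: 10:06 AM–4:40 PM = 6 h 34 min; less 30 min break → 6 h 4 min
Tue: 10:47 AM–10:00 PM = 11 h 13 min; less 30 min break → 10 h 43 min
Wed: 9:53 AM–7:19 PM = 9 h 26 min; less 30 min break → 8 h 56 min
Thu: 5:02 AM–9:52 AM = 4 h 50 min; less 30 min break → 4 h 20 min
Fri: 8:03 AM–5:07 PM = 9 h 4 min; less 30 min break → 8 h 34 min
Total: 6 h 4 min + 10 h 43 min + 8 h 56 min + 4 h 20 min + 8 h 34 min = 38 h 37 min.

38 h 37 min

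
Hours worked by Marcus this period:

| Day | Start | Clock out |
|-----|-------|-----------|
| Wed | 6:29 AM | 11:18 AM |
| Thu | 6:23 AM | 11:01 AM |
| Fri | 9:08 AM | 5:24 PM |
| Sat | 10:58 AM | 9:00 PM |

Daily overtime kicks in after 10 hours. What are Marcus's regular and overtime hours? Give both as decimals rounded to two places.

Regular 27.72 hours, overtime 0.03 hours

Wed: 6:29 AM–11:18 AM = 4 h 49 min
Thu: 6:23 AM–11:01 AM = 4 h 38 min
Fri: 9:08 AM–5:24 PM = 8 h 16 min
Sat: 10:58 AM–9:00 PM = 10 h 2 min
Wed reg 4 h 49 min / OT 0 h 0 min; Thu reg 4 h 38 min / OT 0 h 0 min; Fri reg 8 h 16 min / OT 0 h 0 min; Sat reg 10 h 0 min / OT 0 h 2 min.
Totals: regular 27 h 43 min, overtime 0 h 2 min.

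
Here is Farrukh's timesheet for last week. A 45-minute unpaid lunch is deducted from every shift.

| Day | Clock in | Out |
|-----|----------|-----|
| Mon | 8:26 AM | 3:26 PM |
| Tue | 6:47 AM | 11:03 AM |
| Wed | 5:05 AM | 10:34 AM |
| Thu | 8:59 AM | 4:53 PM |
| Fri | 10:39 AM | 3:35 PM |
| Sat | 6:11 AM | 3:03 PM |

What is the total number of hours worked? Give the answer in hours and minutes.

33 h 57 min

Mon: 8:26 AM–3:26 PM = 7 h 0 min; less 45 min break → 6 h 15 min
Tue: 6:47 AM–11:03 AM = 4 h 16 min; less 45 min break → 3 h 31 min
Wed: 5:05 AM–10:34 AM = 5 h 29 min; less 45 min break → 4 h 44 min
Thu: 8:59 AM–4:53 PM = 7 h 54 min; less 45 min break → 7 h 9 min
Fri: 10:39 AM–3:35 PM = 4 h 56 min; less 45 min break → 4 h 11 min
Sat: 6:11 AM–3:03 PM = 8 h 52 min; less 45 min break → 8 h 7 min
Total: 6 h 15 min + 3 h 31 min + 4 h 44 min + 7 h 9 min + 4 h 11 min + 8 h 7 min = 33 h 57 min.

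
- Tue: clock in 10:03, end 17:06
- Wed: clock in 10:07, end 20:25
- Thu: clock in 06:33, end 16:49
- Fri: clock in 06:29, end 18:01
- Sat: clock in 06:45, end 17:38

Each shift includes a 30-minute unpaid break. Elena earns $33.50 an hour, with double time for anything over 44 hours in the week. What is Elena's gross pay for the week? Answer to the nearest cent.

$1710.73

Tue: 10:03–17:06 = 7 h 3 min; less 30 min break → 6 h 33 min
Wed: 10:07–20:25 = 10 h 18 min; less 30 min break → 9 h 48 min
Thu: 06:33–16:49 = 10 h 16 min; less 30 min break → 9 h 46 min
Fri: 06:29–18:01 = 11 h 32 min; less 30 min break → 11 h 2 min
Sat: 06:45–17:38 = 10 h 53 min; less 30 min break → 10 h 23 min
Total worked: 47 h 32 min = 2852 min.
Regular 44 h 0 min = 2640 min at $33.50/h; overtime 3 h 32 min = 212 min at $67.00/h.
Pay = (2640 × $33.50 + 212 × $67.00) ÷ 60 = $1710.73.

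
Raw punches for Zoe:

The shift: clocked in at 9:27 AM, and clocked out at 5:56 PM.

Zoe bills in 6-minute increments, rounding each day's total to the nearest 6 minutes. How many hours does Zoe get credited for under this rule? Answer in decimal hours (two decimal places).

8.50 hours

The shift: 9:27 AM–5:56 PM = 8 h 29 min → rounds to 8 h 30 min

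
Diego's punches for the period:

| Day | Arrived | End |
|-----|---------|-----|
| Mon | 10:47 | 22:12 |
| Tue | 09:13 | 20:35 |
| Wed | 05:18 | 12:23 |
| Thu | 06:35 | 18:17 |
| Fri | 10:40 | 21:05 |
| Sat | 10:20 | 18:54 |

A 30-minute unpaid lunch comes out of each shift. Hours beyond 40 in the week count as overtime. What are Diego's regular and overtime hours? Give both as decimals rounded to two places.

Mon: 10:47–22:12 = 11 h 25 min; less 30 min break → 10 h 55 min
Tue: 09:13–20:35 = 11 h 22 min; less 30 min break → 10 h 52 min
Wed: 05:18–12:23 = 7 h 5 min; less 30 min break → 6 h 35 min
Thu: 06:35–18:17 = 11 h 42 min; less 30 min break → 11 h 12 min
Fri: 10:40–21:05 = 10 h 25 min; less 30 min break → 9 h 55 min
Sat: 10:20–18:54 = 8 h 34 min; less 30 min break → 8 h 4 min
Total worked: 57 h 33 min = 57.55 h.
Threshold 40 h → overtime 17 h 33 min, regular 40 h 0 min.

Regular 40.00 hours, overtime 17.55 hours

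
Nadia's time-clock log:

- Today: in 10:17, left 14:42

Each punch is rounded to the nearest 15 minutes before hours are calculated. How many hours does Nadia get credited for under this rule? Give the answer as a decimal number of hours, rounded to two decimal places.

4.50 hours

Today: in 10:17→10:15, out 14:42→14:45; 4 h 30 min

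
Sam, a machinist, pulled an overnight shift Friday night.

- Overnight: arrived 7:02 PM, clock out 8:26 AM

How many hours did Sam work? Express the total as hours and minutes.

13 h 24 min

Overnight: 7:02 PM → midnight = 4 h 58 min; midnight → 8:26 AM = 8 h 26 min; span 13 h 24 min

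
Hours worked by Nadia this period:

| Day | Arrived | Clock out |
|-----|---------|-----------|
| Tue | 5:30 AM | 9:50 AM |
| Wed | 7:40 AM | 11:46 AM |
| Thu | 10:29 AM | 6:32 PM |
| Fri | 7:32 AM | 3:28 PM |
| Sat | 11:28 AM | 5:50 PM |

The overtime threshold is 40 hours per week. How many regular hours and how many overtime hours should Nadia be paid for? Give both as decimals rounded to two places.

Tue: 5:30 AM–9:50 AM = 4 h 20 min
Wed: 7:40 AM–11:46 AM = 4 h 6 min
Thu: 10:29 AM–6:32 PM = 8 h 3 min
Fri: 7:32 AM–3:28 PM = 7 h 56 min
Sat: 11:28 AM–5:50 PM = 6 h 22 min
Total worked: 30 h 47 min = 30.78 h.
Threshold 40 h → overtime 0 h 0 min, regular 30 h 47 min.

Regular 30.78 hours, overtime 0.00 hours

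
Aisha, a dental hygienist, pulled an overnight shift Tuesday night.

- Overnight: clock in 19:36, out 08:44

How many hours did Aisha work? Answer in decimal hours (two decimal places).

Overnight: 19:36 → midnight = 4 h 24 min; midnight → 08:44 = 8 h 44 min; span 13 h 8 min

13.13 hours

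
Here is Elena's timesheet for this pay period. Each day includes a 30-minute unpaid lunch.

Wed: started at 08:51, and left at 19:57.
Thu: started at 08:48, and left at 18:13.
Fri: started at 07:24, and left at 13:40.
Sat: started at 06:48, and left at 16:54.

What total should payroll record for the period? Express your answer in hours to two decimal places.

Wed: 08:51–19:57 = 11 h 6 min; less 30 min break → 10 h 36 min
Thu: 08:48–18:13 = 9 h 25 min; less 30 min break → 8 h 55 min
Fri: 07:24–13:40 = 6 h 16 min; less 30 min break → 5 h 46 min
Sat: 06:48–16:54 = 10 h 6 min; less 30 min break → 9 h 36 min
Total: 10 h 36 min + 8 h 55 min + 5 h 46 min + 9 h 36 min = 34 h 53 min.

34.88 hours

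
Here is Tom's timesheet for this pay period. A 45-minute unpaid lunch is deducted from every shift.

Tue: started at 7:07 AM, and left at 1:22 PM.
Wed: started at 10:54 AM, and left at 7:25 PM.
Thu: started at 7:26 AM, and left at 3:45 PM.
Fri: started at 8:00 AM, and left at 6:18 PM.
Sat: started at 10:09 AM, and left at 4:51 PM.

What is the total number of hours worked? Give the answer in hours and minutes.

36 h 20 min

Tue: 7:07 AM–1:22 PM = 6 h 15 min; less 45 min break → 5 h 30 min
Wed: 10:54 AM–7:25 PM = 8 h 31 min; less 45 min break → 7 h 46 min
Thu: 7:26 AM–3:45 PM = 8 h 19 min; less 45 min break → 7 h 34 min
Fri: 8:00 AM–6:18 PM = 10 h 18 min; less 45 min break → 9 h 33 min
Sat: 10:09 AM–4:51 PM = 6 h 42 min; less 45 min break → 5 h 57 min
Total: 5 h 30 min + 7 h 46 min + 7 h 34 min + 9 h 33 min + 5 h 57 min = 36 h 20 min.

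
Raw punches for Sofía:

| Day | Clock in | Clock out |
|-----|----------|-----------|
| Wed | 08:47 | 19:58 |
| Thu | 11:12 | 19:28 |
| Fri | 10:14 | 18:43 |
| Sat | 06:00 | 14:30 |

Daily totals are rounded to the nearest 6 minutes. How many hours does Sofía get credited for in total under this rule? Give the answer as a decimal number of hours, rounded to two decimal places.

36.50 hours

Wed: 08:47–19:58 = 11 h 11 min → rounds to 11 h 12 min
Thu: 11:12–19:28 = 8 h 16 min → rounds to 8 h 18 min
Fri: 10:14–18:43 = 8 h 29 min → rounds to 8 h 30 min
Sat: 06:00–14:30 = 8 h 30 min → rounds to 8 h 30 min
Total credited: 36 h 30 min.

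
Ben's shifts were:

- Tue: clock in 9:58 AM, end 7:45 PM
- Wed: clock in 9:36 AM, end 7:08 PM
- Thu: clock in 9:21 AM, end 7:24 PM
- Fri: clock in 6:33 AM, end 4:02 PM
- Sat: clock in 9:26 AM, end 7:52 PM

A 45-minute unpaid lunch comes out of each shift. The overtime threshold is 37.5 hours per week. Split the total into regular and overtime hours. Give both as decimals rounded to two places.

Tue: 9:58 AM–7:45 PM = 9 h 47 min; less 45 min break → 9 h 2 min
Wed: 9:36 AM–7:08 PM = 9 h 32 min; less 45 min break → 8 h 47 min
Thu: 9:21 AM–7:24 PM = 10 h 3 min; less 45 min break → 9 h 18 min
Fri: 6:33 AM–4:02 PM = 9 h 29 min; less 45 min break → 8 h 44 min
Sat: 9:26 AM–7:52 PM = 10 h 26 min; less 45 min break → 9 h 41 min
Total worked: 45 h 32 min = 45.53 h.
Threshold 37.5 h → overtime 8 h 2 min, regular 37 h 30 min.

Regular 37.50 hours, overtime 8.03 hours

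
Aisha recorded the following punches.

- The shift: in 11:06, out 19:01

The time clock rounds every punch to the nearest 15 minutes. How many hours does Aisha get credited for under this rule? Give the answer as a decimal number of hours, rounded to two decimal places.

The shift: in 11:06→11:00, out 19:01→19:00; 8 h 0 min

8.00 hours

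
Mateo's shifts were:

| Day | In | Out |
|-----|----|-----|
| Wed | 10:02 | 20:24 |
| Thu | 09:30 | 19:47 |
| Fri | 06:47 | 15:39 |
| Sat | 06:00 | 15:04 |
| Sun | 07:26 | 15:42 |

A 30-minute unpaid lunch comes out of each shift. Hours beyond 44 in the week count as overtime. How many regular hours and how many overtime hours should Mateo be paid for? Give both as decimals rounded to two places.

Regular 44.00 hours, overtime 0.35 hours

Wed: 10:02–20:24 = 10 h 22 min; less 30 min break → 9 h 52 min
Thu: 09:30–19:47 = 10 h 17 min; less 30 min break → 9 h 47 min
Fri: 06:47–15:39 = 8 h 52 min; less 30 min break → 8 h 22 min
Sat: 06:00–15:04 = 9 h 4 min; less 30 min break → 8 h 34 min
Sun: 07:26–15:42 = 8 h 16 min; less 30 min break → 7 h 46 min
Total worked: 44 h 21 min = 44.35 h.
Threshold 44 h → overtime 0 h 21 min, regular 44 h 0 min.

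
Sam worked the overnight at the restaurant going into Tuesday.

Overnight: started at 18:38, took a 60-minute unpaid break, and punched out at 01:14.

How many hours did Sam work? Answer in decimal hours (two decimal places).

Overnight: 18:38 → midnight = 5 h 22 min; midnight → 01:14 = 1 h 14 min; span 6 h 36 min; less 60 min break → 5 h 36 min

5.60 hours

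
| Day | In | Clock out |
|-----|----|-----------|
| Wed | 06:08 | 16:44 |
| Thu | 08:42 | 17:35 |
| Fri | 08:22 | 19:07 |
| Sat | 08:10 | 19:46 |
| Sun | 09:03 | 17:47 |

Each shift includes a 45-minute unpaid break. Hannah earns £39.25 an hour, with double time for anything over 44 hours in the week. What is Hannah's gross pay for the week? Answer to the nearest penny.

£1948.11

Wed: 06:08–16:44 = 10 h 36 min; less 45 min break → 9 h 51 min
Thu: 08:42–17:35 = 8 h 53 min; less 45 min break → 8 h 8 min
Fri: 08:22–19:07 = 10 h 45 min; less 45 min break → 10 h 0 min
Sat: 08:10–19:46 = 11 h 36 min; less 45 min break → 10 h 51 min
Sun: 09:03–17:47 = 8 h 44 min; less 45 min break → 7 h 59 min
Total worked: 46 h 49 min = 2809 min.
Regular 44 h 0 min = 2640 min at £39.25/h; overtime 2 h 49 min = 169 min at £78.50/h.
Pay = (2640 × £39.25 + 169 × £78.50) ÷ 60 = £1948.11.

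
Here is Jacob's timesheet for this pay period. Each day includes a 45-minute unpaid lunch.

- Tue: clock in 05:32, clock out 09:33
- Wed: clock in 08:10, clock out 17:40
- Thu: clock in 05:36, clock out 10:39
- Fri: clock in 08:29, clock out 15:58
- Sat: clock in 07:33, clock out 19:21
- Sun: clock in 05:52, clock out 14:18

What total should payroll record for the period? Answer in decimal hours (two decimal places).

Tue: 05:32–09:33 = 4 h 1 min; less 45 min break → 3 h 16 min
Wed: 08:10–17:40 = 9 h 30 min; less 45 min break → 8 h 45 min
Thu: 05:36–10:39 = 5 h 3 min; less 45 min break → 4 h 18 min
Fri: 08:29–15:58 = 7 h 29 min; less 45 min break → 6 h 44 min
Sat: 07:33–19:21 = 11 h 48 min; less 45 min break → 11 h 3 min
Sun: 05:52–14:18 = 8 h 26 min; less 45 min break → 7 h 41 min
Total: 3 h 16 min + 8 h 45 min + 4 h 18 min + 6 h 44 min + 11 h 3 min + 7 h 41 min = 41 h 47 min.

41.78 hours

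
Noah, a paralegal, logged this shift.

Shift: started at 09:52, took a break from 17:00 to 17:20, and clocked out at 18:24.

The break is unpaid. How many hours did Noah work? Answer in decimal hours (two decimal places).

Shift: 09:52–18:24 = 8 h 32 min; less 20 min break → 8 h 12 min

8.20 hours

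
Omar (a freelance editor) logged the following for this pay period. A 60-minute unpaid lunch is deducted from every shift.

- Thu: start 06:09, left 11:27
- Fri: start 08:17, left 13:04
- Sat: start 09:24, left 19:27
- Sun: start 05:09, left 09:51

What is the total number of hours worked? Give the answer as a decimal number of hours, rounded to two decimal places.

Thu: 06:09–11:27 = 5 h 18 min; less 60 min break → 4 h 18 min
Fri: 08:17–13:04 = 4 h 47 min; less 60 min break → 3 h 47 min
Sat: 09:24–19:27 = 10 h 3 min; less 60 min break → 9 h 3 min
Sun: 05:09–09:51 = 4 h 42 min; less 60 min break → 3 h 42 min
Total: 4 h 18 min + 3 h 47 min + 9 h 3 min + 3 h 42 min = 20 h 50 min.

20.83 hours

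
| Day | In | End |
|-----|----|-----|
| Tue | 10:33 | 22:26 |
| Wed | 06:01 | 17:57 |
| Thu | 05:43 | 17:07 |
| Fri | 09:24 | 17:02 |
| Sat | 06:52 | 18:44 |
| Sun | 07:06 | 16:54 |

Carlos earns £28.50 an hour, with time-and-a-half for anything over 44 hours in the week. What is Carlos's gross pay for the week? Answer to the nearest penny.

£2131.09

Tue: 10:33–22:26 = 11 h 53 min
Wed: 06:01–17:57 = 11 h 56 min
Thu: 05:43–17:07 = 11 h 24 min
Fri: 09:24–17:02 = 7 h 38 min
Sat: 06:52–18:44 = 11 h 52 min
Sun: 07:06–16:54 = 9 h 48 min
Total worked: 64 h 31 min = 3871 min.
Regular 44 h 0 min = 2640 min at £28.50/h; overtime 20 h 31 min = 1231 min at £42.75/h.
Pay = (2640 × £28.50 + 1231 × £42.75) ÷ 60 = £2131.09.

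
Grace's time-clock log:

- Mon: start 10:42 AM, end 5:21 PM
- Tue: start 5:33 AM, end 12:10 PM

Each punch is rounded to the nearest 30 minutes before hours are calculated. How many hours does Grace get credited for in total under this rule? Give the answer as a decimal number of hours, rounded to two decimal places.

13.50 hours

Mon: in 10:42 AM→10:30 AM, out 5:21 PM→5:30 PM; 7 h 0 min
Tue: in 5:33 AM→5:30 AM, out 12:10 PM→12:00 PM; 6 h 30 min
Total credited: 13 h 30 min.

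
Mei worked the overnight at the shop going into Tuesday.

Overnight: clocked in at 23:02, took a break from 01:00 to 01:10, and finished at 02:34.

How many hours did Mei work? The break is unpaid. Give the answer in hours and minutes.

3 h 22 min

Overnight: 23:02 → midnight = 0 h 58 min; midnight → 02:34 = 2 h 34 min; span 3 h 32 min; less 10 min break → 3 h 22 min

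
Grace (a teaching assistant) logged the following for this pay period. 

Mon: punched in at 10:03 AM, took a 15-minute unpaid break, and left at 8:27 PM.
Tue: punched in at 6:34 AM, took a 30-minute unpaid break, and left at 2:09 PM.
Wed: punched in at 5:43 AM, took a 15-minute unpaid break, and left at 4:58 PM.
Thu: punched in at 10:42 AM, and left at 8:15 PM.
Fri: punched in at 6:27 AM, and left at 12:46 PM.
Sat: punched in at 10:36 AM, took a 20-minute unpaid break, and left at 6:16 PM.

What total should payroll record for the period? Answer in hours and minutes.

51 h 26 min

Mon: 10:03 AM–8:27 PM = 10 h 24 min; less 15 min break → 10 h 9 min
Tue: 6:34 AM–2:09 PM = 7 h 35 min; less 30 min break → 7 h 5 min
Wed: 5:43 AM–4:58 PM = 11 h 15 min; less 15 min break → 11 h 0 min
Thu: 10:42 AM–8:15 PM = 9 h 33 min
Fri: 6:27 AM–12:46 PM = 6 h 19 min
Sat: 10:36 AM–6:16 PM = 7 h 40 min; less 20 min break → 7 h 20 min
Total: 10 h 9 min + 7 h 5 min + 11 h 0 min + 9 h 33 min + 6 h 19 min + 7 h 20 min = 51 h 26 min.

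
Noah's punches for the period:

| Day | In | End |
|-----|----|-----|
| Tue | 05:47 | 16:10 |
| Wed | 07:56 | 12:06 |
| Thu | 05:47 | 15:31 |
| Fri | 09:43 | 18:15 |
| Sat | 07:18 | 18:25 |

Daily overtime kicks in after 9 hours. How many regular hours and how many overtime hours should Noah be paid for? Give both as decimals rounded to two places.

Regular 39.70 hours, overtime 4.23 hours

Tue: 05:47–16:10 = 10 h 23 min
Wed: 07:56–12:06 = 4 h 10 min
Thu: 05:47–15:31 = 9 h 44 min
Fri: 09:43–18:15 = 8 h 32 min
Sat: 07:18–18:25 = 11 h 7 min
Tue reg 9 h 0 min / OT 1 h 23 min; Wed reg 4 h 10 min / OT 0 h 0 min; Thu reg 9 h 0 min / OT 0 h 44 min; Fri reg 8 h 32 min / OT 0 h 0 min; Sat reg 9 h 0 min / OT 2 h 7 min.
Totals: regular 39 h 42 min, overtime 4 h 14 min.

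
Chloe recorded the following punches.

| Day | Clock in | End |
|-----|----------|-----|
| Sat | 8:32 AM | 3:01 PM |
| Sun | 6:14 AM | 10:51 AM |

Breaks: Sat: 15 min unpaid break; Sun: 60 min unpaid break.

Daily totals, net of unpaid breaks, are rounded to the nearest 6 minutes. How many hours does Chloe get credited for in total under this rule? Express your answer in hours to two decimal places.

Sat: 8:32 AM–3:01 PM = 6 h 29 min − 15 min = 6 h 14 min → rounds to 6 h 12 min
Sun: 6:14 AM–10:51 AM = 4 h 37 min − 60 min = 3 h 37 min → rounds to 3 h 36 min
Total credited: 9 h 48 min.

9.80 hours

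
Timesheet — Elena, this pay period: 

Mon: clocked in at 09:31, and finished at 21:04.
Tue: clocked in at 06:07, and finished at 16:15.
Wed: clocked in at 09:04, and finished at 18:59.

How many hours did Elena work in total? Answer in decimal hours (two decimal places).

Mon: 09:31–21:04 = 11 h 33 min
Tue: 06:07–16:15 = 10 h 8 min
Wed: 09:04–18:59 = 9 h 55 min
Total: 11 h 33 min + 10 h 8 min + 9 h 55 min = 31 h 36 min.

31.60 hours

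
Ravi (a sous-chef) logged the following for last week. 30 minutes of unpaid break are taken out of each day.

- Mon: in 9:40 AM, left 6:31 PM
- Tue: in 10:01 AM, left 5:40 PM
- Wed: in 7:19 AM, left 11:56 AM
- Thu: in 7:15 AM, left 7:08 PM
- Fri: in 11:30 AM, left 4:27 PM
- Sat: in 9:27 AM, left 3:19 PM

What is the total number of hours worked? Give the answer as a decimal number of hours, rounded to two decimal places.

Mon: 9:40 AM–6:31 PM = 8 h 51 min; less 30 min break → 8 h 21 min
Tue: 10:01 AM–5:40 PM = 7 h 39 min; less 30 min break → 7 h 9 min
Wed: 7:19 AM–11:56 AM = 4 h 37 min; less 30 min break → 4 h 7 min
Thu: 7:15 AM–7:08 PM = 11 h 53 min; less 30 min break → 11 h 23 min
Fri: 11:30 AM–4:27 PM = 4 h 57 min; less 30 min break → 4 h 27 min
Sat: 9:27 AM–3:19 PM = 5 h 52 min; less 30 min break → 5 h 22 min
Total: 8 h 21 min + 7 h 9 min + 4 h 7 min + 11 h 23 min + 4 h 27 min + 5 h 22 min = 40 h 49 min.

40.82 hours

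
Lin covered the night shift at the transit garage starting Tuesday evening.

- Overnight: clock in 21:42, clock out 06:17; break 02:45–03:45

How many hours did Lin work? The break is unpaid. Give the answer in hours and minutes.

7 h 35 min

Overnight: 21:42 → midnight = 2 h 18 min; midnight → 06:17 = 6 h 17 min; span 8 h 35 min; less 60 min break → 7 h 35 min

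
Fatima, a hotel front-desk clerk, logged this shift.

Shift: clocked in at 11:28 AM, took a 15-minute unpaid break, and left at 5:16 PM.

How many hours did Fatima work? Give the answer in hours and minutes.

5 h 33 min

Shift: 11:28 AM–5:16 PM = 5 h 48 min; less 15 min break → 5 h 33 min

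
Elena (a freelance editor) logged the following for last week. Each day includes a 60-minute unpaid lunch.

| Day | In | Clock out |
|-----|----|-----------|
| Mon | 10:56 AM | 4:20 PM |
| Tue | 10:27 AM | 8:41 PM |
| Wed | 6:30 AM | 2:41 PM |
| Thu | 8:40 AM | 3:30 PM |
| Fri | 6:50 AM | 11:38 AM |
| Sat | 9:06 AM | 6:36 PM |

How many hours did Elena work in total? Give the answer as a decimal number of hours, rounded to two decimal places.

38.95 hours

Mon: 10:56 AM–4:20 PM = 5 h 24 min; less 60 min break → 4 h 24 min
Tue: 10:27 AM–8:41 PM = 10 h 14 min; less 60 min break → 9 h 14 min
Wed: 6:30 AM–2:41 PM = 8 h 11 min; less 60 min break → 7 h 11 min
Thu: 8:40 AM–3:30 PM = 6 h 50 min; less 60 min break → 5 h 50 min
Fri: 6:50 AM–11:38 AM = 4 h 48 min; less 60 min break → 3 h 48 min
Sat: 9:06 AM–6:36 PM = 9 h 30 min; less 60 min break → 8 h 30 min
Total: 4 h 24 min + 9 h 14 min + 7 h 11 min + 5 h 50 min + 3 h 48 min + 8 h 30 min = 38 h 57 min.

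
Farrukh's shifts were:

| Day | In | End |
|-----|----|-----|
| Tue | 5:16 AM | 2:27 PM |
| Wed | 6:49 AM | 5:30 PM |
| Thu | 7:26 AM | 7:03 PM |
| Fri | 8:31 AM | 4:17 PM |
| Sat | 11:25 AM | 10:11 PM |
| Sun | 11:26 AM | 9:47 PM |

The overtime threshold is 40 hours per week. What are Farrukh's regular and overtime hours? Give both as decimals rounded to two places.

Tue: 5:16 AM–2:27 PM = 9 h 11 min
Wed: 6:49 AM–5:30 PM = 10 h 41 min
Thu: 7:26 AM–7:03 PM = 11 h 37 min
Fri: 8:31 AM–4:17 PM = 7 h 46 min
Sat: 11:25 AM–10:11 PM = 10 h 46 min
Sun: 11:26 AM–9:47 PM = 10 h 21 min
Total worked: 60 h 22 min = 60.37 h.
Threshold 40 h → overtime 20 h 22 min, regular 40 h 0 min.

Regular 40.00 hours, overtime 20.37 hours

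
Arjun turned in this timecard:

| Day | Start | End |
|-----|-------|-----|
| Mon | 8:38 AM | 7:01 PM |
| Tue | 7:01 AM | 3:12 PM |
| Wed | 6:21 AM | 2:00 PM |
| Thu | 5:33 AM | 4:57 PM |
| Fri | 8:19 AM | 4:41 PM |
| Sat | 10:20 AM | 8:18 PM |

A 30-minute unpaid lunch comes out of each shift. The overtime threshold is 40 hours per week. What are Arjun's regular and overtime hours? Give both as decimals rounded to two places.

Regular 40.00 hours, overtime 12.95 hours

Mon: 8:38 AM–7:01 PM = 10 h 23 min; less 30 min break → 9 h 53 min
Tue: 7:01 AM–3:12 PM = 8 h 11 min; less 30 min break → 7 h 41 min
Wed: 6:21 AM–2:00 PM = 7 h 39 min; less 30 min break → 7 h 9 min
Thu: 5:33 AM–4:57 PM = 11 h 24 min; less 30 min break → 10 h 54 min
Fri: 8:19 AM–4:41 PM = 8 h 22 min; less 30 min break → 7 h 52 min
Sat: 10:20 AM–8:18 PM = 9 h 58 min; less 30 min break → 9 h 28 min
Total worked: 52 h 57 min = 52.95 h.
Threshold 40 h → overtime 12 h 57 min, regular 40 h 0 min.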